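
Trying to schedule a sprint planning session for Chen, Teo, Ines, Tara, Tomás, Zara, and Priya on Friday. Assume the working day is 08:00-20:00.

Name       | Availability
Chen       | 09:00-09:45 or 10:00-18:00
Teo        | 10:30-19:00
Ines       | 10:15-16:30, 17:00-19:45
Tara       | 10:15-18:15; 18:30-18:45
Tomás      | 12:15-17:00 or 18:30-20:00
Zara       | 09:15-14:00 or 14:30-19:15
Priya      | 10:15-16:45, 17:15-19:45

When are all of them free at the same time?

Chen ∩ Teo: 10:30-18:00.
Chen ∩ Teo ∩ Ines: 10:30-16:30, 17:00-18:00.
Chen ∩ Teo ∩ Ines ∩ Tara: 10:30-16:30, 17:00-18:00.
Chen ∩ Teo ∩ Ines ∩ Tara ∩ Tomás: 12:15-16:30.
Chen ∩ Teo ∩ Ines ∩ Tara ∩ Tomás ∩ Zara: 12:15-14:00, 14:30-16:30.
Chen ∩ Teo ∩ Ines ∩ Tara ∩ Tomás ∩ Zara ∩ Priya: 12:15-14:00, 14:30-16:30.
So the common availability across everyone is 12:15-14:00, 14:30-16:30.

12:15-14:00, 14:30-16:30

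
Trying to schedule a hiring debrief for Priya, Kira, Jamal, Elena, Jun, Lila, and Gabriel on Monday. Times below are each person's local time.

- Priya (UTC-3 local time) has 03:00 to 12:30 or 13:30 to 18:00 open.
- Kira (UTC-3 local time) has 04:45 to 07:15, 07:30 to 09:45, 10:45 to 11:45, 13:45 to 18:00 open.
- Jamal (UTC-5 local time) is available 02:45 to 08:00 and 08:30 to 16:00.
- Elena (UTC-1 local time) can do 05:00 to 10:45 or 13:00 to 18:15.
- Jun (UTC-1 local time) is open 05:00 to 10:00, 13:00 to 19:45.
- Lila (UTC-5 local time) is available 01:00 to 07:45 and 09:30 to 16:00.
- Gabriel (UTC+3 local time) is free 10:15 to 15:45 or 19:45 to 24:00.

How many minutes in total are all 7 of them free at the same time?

330

Priya in UTC: 06:00-15:30, 16:30-21:00 (add 3h to convert from UTC-3).
Kira in UTC: 07:45-10:15, 10:30-12:45, 13:45-14:45, 16:45-21:00 (add 3h to convert from UTC-3).
Jamal in UTC: 07:45-13:00, 13:30-21:00 (add 5h to convert from UTC-5).
Elena in UTC: 06:00-11:45, 14:00-19:15 (add 1h to convert from UTC-1).
Jun in UTC: 06:00-11:00, 14:00-20:45 (add 1h to convert from UTC-1).
Lila in UTC: 06:00-12:45, 14:30-21:00 (add 5h to convert from UTC-5).
Gabriel in UTC: 07:15-12:45, 16:45-21:00 (subtract 3h to convert from UTC+3).
Priya ∩ Kira: 07:45-10:15, 10:30-12:45, 13:45-14:45, 16:45-21:00.
Priya ∩ Kira ∩ Jamal: 07:45-10:15, 10:30-12:45, 13:45-14:45, 16:45-21:00.
Priya ∩ Kira ∩ Jamal ∩ Elena: 07:45-10:15, 10:30-11:45, 14:00-14:45, 16:45-19:15.
Priya ∩ Kira ∩ Jamal ∩ Elena ∩ Jun: 07:45-10:15, 10:30-11:00, 14:00-14:45, 16:45-19:15.
Priya ∩ Kira ∩ Jamal ∩ Elena ∩ Jun ∩ Lila: 07:45-10:15, 10:30-11:00, 14:30-14:45, 16:45-19:15.
Priya ∩ Kira ∩ Jamal ∩ Elena ∩ Jun ∩ Lila ∩ Gabriel: 07:45-10:15, 10:30-11:00, 16:45-19:15.
So the common availability across everyone is 07:45-10:15, 10:30-11:00, 16:45-19:15.
Summing the common windows: 150 + 30 + 150 = 330 minutes.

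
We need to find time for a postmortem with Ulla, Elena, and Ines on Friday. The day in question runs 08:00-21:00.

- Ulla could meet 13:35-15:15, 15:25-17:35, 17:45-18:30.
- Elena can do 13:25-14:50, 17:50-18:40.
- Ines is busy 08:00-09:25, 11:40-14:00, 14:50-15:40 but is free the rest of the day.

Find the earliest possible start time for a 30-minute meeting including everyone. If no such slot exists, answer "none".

14:00

Ulla free: 13:35-15:15, 15:25-17:35, 17:45-18:30.
Elena free: 13:25-14:50, 17:50-18:40.
Ines free: 09:25-11:40, 14:00-14:50, 15:40-21:00 (invert busy blocks within the working day).
Ulla ∩ Elena: 13:35-14:50, 17:50-18:30.
Ulla ∩ Elena ∩ Ines: 14:00-14:50, 17:50-18:30.
So the common availability across everyone is 14:00-14:50, 17:50-18:30.
The first common window of at least 30 minutes is 14:00-14:50, so the earliest start is 14:00.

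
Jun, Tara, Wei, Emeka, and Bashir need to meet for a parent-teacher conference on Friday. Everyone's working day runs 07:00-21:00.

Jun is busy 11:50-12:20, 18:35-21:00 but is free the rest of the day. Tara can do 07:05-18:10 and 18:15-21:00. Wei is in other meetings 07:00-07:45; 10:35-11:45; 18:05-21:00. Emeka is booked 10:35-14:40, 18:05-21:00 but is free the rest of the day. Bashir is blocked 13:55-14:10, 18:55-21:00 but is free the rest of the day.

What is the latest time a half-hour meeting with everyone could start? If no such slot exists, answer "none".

17:35

Jun free: 07:00-11:50, 12:20-18:35 (invert busy blocks within the working day).
Tara free: 07:05-18:10, 18:15-21:00.
Wei free: 07:45-10:35, 11:45-18:05 (invert busy blocks within the working day).
Emeka free: 07:00-10:35, 14:40-18:05 (invert busy blocks within the working day).
Bashir free: 07:00-13:55, 14:10-18:55 (invert busy blocks within the working day).
Jun ∩ Tara: 07:05-11:50, 12:20-18:10, 18:15-18:35.
Jun ∩ Tara ∩ Wei: 07:45-10:35, 11:45-11:50, 12:20-18:05.
Jun ∩ Tara ∩ Wei ∩ Emeka: 07:45-10:35, 14:40-18:05.
Jun ∩ Tara ∩ Wei ∩ Emeka ∩ Bashir: 07:45-10:35, 14:40-18:05.
So the common availability across everyone is 07:45-10:35, 14:40-18:05.
The last common window of at least 30 minutes is 14:40-18:05; a 30-minute meeting can start as late as 17:35 and still end by 18:05.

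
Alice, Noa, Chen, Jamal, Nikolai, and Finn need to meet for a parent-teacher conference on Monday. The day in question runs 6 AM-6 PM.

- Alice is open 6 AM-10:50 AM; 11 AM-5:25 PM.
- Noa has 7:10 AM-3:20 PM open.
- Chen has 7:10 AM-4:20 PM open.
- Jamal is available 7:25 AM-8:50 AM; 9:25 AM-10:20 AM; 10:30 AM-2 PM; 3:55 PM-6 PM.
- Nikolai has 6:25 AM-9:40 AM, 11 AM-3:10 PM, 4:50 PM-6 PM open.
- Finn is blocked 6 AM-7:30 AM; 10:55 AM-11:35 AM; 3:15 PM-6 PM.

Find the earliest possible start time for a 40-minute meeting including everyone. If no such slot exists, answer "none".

07:30

Alice free: 06:00-10:50, 11:00-17:25.
Noa free: 07:10-15:20.
Chen free: 07:10-16:20.
Jamal free: 07:25-08:50, 09:25-10:20, 10:30-14:00, 15:55-18:00.
Nikolai free: 06:25-09:40, 11:00-15:10, 16:50-18:00.
Finn free: 07:30-10:55, 11:35-15:15 (invert busy blocks within the working day).
Alice ∩ Noa: 07:10-10:50, 11:00-15:20.
Alice ∩ Noa ∩ Chen: 07:10-10:50, 11:00-15:20.
Alice ∩ Noa ∩ Chen ∩ Jamal: 07:25-08:50, 09:25-10:20, 10:30-10:50, 11:00-14:00.
Alice ∩ Noa ∩ Chen ∩ Jamal ∩ Nikolai: 07:25-08:50, 09:25-09:40, 11:00-14:00.
Alice ∩ Noa ∩ Chen ∩ Jamal ∩ Nikolai ∩ Finn: 07:30-08:50, 09:25-09:40, 11:35-14:00.
The first common window of at least 40 minutes is 07:30-08:50, so the earliest start is 07:30.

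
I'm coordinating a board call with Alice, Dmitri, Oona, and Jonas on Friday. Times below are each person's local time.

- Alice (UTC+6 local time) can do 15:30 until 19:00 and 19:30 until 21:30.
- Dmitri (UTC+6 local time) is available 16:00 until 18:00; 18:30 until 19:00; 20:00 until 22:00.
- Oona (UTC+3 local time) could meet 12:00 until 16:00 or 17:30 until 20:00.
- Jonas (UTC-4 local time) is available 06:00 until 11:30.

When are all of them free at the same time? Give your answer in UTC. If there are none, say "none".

10:00-12:00, 12:30-13:00, 14:30-15:30

Alice in UTC: 09:30-13:00, 13:30-15:30 (subtract 6h to convert from UTC+6).
Dmitri in UTC: 10:00-12:00, 12:30-13:00, 14:00-16:00 (subtract 6h to convert from UTC+6).
Oona in UTC: 09:00-13:00, 14:30-17:00 (subtract 3h to convert from UTC+3).
Jonas in UTC: 10:00-15:30 (add 4h to convert from UTC-4).
Alice ∩ Dmitri: 10:00-12:00, 12:30-13:00, 14:00-15:30.
Alice ∩ Dmitri ∩ Oona: 10:00-12:00, 12:30-13:00, 14:30-15:30.
Alice ∩ Dmitri ∩ Oona ∩ Jonas: 10:00-12:00, 12:30-13:00, 14:30-15:30.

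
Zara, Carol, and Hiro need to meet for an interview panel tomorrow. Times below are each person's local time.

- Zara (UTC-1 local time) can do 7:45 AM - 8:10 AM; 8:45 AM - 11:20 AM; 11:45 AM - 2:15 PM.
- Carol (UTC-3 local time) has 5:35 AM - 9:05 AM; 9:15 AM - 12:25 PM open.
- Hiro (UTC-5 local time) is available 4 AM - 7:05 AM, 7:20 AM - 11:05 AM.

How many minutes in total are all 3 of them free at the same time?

Zara in UTC: 08:45-09:10, 09:45-12:20, 12:45-15:15 (add 1h to convert from UTC-1).
Carol in UTC: 08:35-12:05, 12:15-15:25 (add 3h to convert from UTC-3).
Hiro in UTC: 09:00-12:05, 12:20-16:05 (add 5h to convert from UTC-5).
Zara ∩ Carol: 08:45-09:10, 09:45-12:05, 12:15-12:20, 12:45-15:15.
Zara ∩ Carol ∩ Hiro: 09:00-09:10, 09:45-12:05, 12:45-15:15.
Those are the intersection windows.
Summing the common windows: 10 + 140 + 150 = 300 minutes.

300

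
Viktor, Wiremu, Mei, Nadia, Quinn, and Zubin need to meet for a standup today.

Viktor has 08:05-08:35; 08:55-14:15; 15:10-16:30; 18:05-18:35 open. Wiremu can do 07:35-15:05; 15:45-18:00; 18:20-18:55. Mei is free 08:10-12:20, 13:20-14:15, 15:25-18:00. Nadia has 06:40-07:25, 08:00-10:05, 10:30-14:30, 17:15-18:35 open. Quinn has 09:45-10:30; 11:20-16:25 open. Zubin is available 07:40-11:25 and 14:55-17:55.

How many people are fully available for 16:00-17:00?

Wiremu, Mei, and Zubin can make the full 16:00-17:00 slot — that's 3.

3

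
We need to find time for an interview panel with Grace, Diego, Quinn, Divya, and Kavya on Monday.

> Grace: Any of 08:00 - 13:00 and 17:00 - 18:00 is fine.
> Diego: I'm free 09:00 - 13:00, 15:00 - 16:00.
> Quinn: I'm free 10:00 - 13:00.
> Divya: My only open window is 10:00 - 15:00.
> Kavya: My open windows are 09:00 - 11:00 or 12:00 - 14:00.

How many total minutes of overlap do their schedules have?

Grace ∩ Diego: 09:00-13:00.
Grace ∩ Diego ∩ Quinn: 10:00-13:00.
Grace ∩ Diego ∩ Quinn ∩ Divya: 10:00-13:00.
Grace ∩ Diego ∩ Quinn ∩ Divya ∩ Kavya: 10:00-11:00, 12:00-13:00.
Summing the common windows: 60 + 60 = 120 minutes.

120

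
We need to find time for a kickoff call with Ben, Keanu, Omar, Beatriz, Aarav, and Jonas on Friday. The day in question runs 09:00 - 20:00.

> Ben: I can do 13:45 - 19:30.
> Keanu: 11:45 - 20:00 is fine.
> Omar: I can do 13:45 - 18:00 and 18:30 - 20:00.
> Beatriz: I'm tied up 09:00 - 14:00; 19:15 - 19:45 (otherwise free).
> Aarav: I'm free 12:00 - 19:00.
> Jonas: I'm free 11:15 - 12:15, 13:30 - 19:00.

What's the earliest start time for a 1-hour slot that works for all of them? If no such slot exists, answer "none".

Ben free: 13:45-19:30.
Keanu free: 11:45-20:00.
Omar free: 13:45-18:00, 18:30-20:00.
Beatriz free: 14:00-19:15, 19:45-20:00 (invert busy blocks within the working day).
Aarav free: 12:00-19:00.
Jonas free: 11:15-12:15, 13:30-19:00.
Ben ∩ Keanu: 13:45-19:30.
Ben ∩ Keanu ∩ Omar: 13:45-18:00, 18:30-19:30.
Ben ∩ Keanu ∩ Omar ∩ Beatriz: 14:00-18:00, 18:30-19:15.
Ben ∩ Keanu ∩ Omar ∩ Beatriz ∩ Aarav: 14:00-18:00, 18:30-19:00.
Ben ∩ Keanu ∩ Omar ∩ Beatriz ∩ Aarav ∩ Jonas: 14:00-18:00, 18:30-19:00.
Those are the intersection windows.
The first common window of at least 60 minutes is 14:00-18:00, so the earliest start is 14:00.

14:00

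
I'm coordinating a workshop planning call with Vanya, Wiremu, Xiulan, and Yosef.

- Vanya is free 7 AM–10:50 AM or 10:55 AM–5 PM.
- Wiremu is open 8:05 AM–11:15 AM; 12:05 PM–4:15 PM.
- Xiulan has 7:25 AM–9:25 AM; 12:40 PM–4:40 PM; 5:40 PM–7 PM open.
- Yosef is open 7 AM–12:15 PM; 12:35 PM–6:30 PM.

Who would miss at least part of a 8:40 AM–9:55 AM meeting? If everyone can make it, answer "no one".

Vanya: free for 08:40-09:55. Wiremu: free for 08:40-09:55. Xiulan: not fully free for 08:40-09:55. Yosef: free for 08:40-09:55.

Xiulan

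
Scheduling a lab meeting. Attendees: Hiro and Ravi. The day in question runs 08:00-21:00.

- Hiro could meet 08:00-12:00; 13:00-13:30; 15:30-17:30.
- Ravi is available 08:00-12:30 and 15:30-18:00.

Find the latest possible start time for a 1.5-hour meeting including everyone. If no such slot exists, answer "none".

16:00

Hiro ∩ Ravi: 08:00-12:00, 15:30-17:30.
So the common availability across everyone is 08:00-12:00, 15:30-17:30.
The last common window of at least 90 minutes is 15:30-17:30; a 90-minute meeting can start as late as 16:00 and still end by 17:30.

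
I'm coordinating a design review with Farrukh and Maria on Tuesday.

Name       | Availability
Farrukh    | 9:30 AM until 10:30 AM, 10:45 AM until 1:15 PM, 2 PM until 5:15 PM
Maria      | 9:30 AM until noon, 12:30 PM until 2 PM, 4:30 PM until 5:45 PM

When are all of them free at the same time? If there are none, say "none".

09:30-10:30, 10:45-12:00, 12:30-13:15, 16:30-17:15

Farrukh ∩ Maria: 09:30-10:30, 10:45-12:00, 12:30-13:15, 16:30-17:15.
Those are the intersection windows.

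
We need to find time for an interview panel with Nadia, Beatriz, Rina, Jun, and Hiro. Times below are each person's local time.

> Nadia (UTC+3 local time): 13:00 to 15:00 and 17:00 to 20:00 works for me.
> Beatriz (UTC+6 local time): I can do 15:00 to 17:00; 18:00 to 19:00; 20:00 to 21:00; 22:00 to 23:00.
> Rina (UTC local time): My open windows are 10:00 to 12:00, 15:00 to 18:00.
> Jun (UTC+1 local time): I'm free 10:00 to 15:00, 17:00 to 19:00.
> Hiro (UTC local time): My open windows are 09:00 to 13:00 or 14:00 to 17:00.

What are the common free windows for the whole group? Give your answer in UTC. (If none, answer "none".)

Nadia in UTC: 10:00-12:00, 14:00-17:00 (subtract 3h to convert from UTC+3).
Beatriz in UTC: 09:00-11:00, 12:00-13:00, 14:00-15:00, 16:00-17:00 (subtract 6h to convert from UTC+6).
Rina in UTC: 10:00-12:00, 15:00-18:00.
Jun in UTC: 09:00-14:00, 16:00-18:00 (subtract 1h to convert from UTC+1).
Hiro in UTC: 09:00-13:00, 14:00-17:00.
Nadia ∩ Beatriz: 10:00-11:00, 14:00-15:00, 16:00-17:00.
Nadia ∩ Beatriz ∩ Rina: 10:00-11:00, 16:00-17:00.
Nadia ∩ Beatriz ∩ Rina ∩ Jun: 10:00-11:00, 16:00-17:00.
Nadia ∩ Beatriz ∩ Rina ∩ Jun ∩ Hiro: 10:00-11:00, 16:00-17:00.

10:00-11:00, 16:00-17:00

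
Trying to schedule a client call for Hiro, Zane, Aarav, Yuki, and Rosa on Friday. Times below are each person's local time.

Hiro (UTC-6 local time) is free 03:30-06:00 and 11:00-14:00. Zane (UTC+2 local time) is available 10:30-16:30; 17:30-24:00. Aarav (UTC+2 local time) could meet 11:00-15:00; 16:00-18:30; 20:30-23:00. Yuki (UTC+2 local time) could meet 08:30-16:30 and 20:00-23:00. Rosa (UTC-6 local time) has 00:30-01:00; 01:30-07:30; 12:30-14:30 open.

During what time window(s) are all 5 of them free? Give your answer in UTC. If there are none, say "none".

Hiro in UTC: 09:30-12:00, 17:00-20:00 (add 6h to convert from UTC-6).
Zane in UTC: 08:30-14:30, 15:30-22:00 (subtract 2h to convert from UTC+2).
Aarav in UTC: 09:00-13:00, 14:00-16:30, 18:30-21:00 (subtract 2h to convert from UTC+2).
Yuki in UTC: 06:30-14:30, 18:00-21:00 (subtract 2h to convert from UTC+2).
Rosa in UTC: 06:30-07:00, 07:30-13:30, 18:30-20:30 (add 6h to convert from UTC-6).
Hiro ∩ Zane: 09:30-12:00, 17:00-20:00.
Hiro ∩ Zane ∩ Aarav: 09:30-12:00, 18:30-20:00.
Hiro ∩ Zane ∩ Aarav ∩ Yuki: 09:30-12:00, 18:30-20:00.
Hiro ∩ Zane ∩ Aarav ∩ Yuki ∩ Rosa: 09:30-12:00, 18:30-20:00.
So the common availability across everyone is 09:30-12:00, 18:30-20:00.

09:30-12:00, 18:30-20:00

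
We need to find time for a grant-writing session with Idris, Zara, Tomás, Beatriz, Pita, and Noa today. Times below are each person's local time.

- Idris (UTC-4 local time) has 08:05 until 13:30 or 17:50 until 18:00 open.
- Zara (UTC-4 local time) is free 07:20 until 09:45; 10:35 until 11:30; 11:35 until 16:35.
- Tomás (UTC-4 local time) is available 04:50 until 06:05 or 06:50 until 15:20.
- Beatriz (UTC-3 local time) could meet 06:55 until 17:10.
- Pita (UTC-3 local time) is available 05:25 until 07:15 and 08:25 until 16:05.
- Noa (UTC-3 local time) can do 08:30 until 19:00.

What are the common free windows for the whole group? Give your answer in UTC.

12:05-13:45, 14:35-15:30, 15:35-17:30

Idris in UTC: 12:05-17:30, 21:50-22:00 (add 4h to convert from UTC-4).
Zara in UTC: 11:20-13:45, 14:35-15:30, 15:35-20:35 (add 4h to convert from UTC-4).
Tomás in UTC: 08:50-10:05, 10:50-19:20 (add 4h to convert from UTC-4).
Beatriz in UTC: 09:55-20:10 (add 3h to convert from UTC-3).
Pita in UTC: 08:25-10:15, 11:25-19:05 (add 3h to convert from UTC-3).
Noa in UTC: 11:30-22:00 (add 3h to convert from UTC-3).
Idris ∩ Zara: 12:05-13:45, 14:35-15:30, 15:35-17:30.
Idris ∩ Zara ∩ Tomás: 12:05-13:45, 14:35-15:30, 15:35-17:30.
Idris ∩ Zara ∩ Tomás ∩ Beatriz: 12:05-13:45, 14:35-15:30, 15:35-17:30.
Idris ∩ Zara ∩ Tomás ∩ Beatriz ∩ Pita: 12:05-13:45, 14:35-15:30, 15:35-17:30.
Idris ∩ Zara ∩ Tomás ∩ Beatriz ∩ Pita ∩ Noa: 12:05-13:45, 14:35-15:30, 15:35-17:30.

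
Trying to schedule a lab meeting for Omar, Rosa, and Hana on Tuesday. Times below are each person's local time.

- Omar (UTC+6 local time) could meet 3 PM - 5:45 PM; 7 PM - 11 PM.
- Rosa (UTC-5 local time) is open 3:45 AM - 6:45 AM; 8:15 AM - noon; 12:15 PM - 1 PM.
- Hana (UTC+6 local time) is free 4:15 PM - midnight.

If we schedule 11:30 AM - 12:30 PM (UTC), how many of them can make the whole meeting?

Omar in UTC: 09:00-11:45, 13:00-17:00 (subtract 6h to convert from UTC+6).
Rosa in UTC: 08:45-11:45, 13:15-17:00, 17:15-18:00 (add 5h to convert from UTC-5).
Hana in UTC: 10:15-18:00 (subtract 6h to convert from UTC+6).
Hana can make the full 11:30-12:30 slot — that's 1.

1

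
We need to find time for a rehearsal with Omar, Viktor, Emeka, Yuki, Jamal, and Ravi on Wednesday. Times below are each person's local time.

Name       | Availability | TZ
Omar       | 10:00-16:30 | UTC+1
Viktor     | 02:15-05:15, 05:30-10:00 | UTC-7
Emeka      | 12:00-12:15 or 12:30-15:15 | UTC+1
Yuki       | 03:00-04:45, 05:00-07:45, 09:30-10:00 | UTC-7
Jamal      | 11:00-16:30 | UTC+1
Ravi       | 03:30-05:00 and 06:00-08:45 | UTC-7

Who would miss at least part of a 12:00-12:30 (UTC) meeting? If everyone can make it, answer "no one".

Omar in UTC: 09:00-15:30 (subtract 1h to convert from UTC+1).
Viktor in UTC: 09:15-12:15, 12:30-17:00 (add 7h to convert from UTC-7).
Emeka in UTC: 11:00-11:15, 11:30-14:15 (subtract 1h to convert from UTC+1).
Yuki in UTC: 10:00-11:45, 12:00-14:45, 16:30-17:00 (add 7h to convert from UTC-7).
Jamal in UTC: 10:00-15:30 (subtract 1h to convert from UTC+1).
Ravi in UTC: 10:30-12:00, 13:00-15:45 (add 7h to convert from UTC-7).
Omar: free for 12:00-12:30. Viktor: not fully free for 12:00-12:30. Emeka: free for 12:00-12:30. Yuki: free for 12:00-12:30. Jamal: free for 12:00-12:30. Ravi: not fully free for 12:00-12:30.

Ravi, Viktor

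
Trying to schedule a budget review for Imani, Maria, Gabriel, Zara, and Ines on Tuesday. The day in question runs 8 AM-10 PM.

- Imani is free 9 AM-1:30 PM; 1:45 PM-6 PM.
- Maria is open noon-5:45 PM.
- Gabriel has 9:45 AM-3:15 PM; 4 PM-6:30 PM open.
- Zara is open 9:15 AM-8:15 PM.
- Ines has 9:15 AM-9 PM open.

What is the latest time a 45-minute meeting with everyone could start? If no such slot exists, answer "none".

17:00

Imani ∩ Maria: 12:00-13:30, 13:45-17:45.
Imani ∩ Maria ∩ Gabriel: 12:00-13:30, 13:45-15:15, 16:00-17:45.
Imani ∩ Maria ∩ Gabriel ∩ Zara: 12:00-13:30, 13:45-15:15, 16:00-17:45.
Imani ∩ Maria ∩ Gabriel ∩ Zara ∩ Ines: 12:00-13:30, 13:45-15:15, 16:00-17:45.
Those are the intersection windows.
The last common window of at least 45 minutes is 16:00-17:45; a 45-minute meeting can start as late as 17:00 and still end by 17:45.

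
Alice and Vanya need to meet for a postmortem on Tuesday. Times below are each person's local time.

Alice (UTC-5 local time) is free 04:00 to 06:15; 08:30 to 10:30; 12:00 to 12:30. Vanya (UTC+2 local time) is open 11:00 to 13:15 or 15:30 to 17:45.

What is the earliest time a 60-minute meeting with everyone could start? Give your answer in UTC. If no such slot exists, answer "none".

Alice in UTC: 09:00-11:15, 13:30-15:30, 17:00-17:30 (add 5h to convert from UTC-5).
Vanya in UTC: 09:00-11:15, 13:30-15:45 (subtract 2h to convert from UTC+2).
Alice ∩ Vanya: 09:00-11:15, 13:30-15:30.
The first common window of at least 60 minutes is 09:00-11:15, so the earliest start is 09:00.

09:00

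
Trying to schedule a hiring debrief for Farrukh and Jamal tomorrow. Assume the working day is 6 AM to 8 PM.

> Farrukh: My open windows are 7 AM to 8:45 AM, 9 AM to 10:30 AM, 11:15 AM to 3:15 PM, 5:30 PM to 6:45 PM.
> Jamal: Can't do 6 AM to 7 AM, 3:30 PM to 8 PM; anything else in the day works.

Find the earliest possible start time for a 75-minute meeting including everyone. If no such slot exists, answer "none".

Farrukh free: 07:00-08:45, 09:00-10:30, 11:15-15:15, 17:30-18:45.
Jamal free: 07:00-15:30 (invert busy blocks within the working day).
Farrukh ∩ Jamal: 07:00-08:45, 09:00-10:30, 11:15-15:15.
The first common window of at least 75 minutes is 07:00-08:45, so the earliest start is 07:00.

07:00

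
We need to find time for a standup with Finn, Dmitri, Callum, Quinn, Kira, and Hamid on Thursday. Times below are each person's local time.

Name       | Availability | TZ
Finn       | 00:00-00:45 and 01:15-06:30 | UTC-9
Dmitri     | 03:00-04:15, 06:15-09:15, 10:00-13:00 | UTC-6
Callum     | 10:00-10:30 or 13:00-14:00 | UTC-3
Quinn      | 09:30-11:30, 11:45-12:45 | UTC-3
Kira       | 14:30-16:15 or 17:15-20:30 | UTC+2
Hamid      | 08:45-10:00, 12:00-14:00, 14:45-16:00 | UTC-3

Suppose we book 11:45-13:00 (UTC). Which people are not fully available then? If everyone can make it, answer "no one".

Finn in UTC: 09:00-09:45, 10:15-15:30 (add 9h to convert from UTC-9).
Dmitri in UTC: 09:00-10:15, 12:15-15:15, 16:00-19:00 (add 6h to convert from UTC-6).
Callum in UTC: 13:00-13:30, 16:00-17:00 (add 3h to convert from UTC-3).
Quinn in UTC: 12:30-14:30, 14:45-15:45 (add 3h to convert from UTC-3).
Kira in UTC: 12:30-14:15, 15:15-18:30 (subtract 2h to convert from UTC+2).
Hamid in UTC: 11:45-13:00, 15:00-17:00, 17:45-19:00 (add 3h to convert from UTC-3).
Finn: free for 11:45-13:00. Dmitri: not fully free for 11:45-13:00. Callum: not fully free for 11:45-13:00. Quinn: not fully free for 11:45-13:00. Kira: not fully free for 11:45-13:00. Hamid: free for 11:45-13:00.

Callum, Dmitri, Kira, Quinn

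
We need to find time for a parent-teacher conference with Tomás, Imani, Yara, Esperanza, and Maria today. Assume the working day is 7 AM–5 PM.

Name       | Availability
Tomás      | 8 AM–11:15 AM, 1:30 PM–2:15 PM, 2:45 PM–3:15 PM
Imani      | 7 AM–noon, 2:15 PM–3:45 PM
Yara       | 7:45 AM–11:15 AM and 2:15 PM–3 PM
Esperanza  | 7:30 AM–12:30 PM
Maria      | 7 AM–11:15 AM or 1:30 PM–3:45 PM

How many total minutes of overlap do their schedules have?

Tomás ∩ Imani: 08:00-11:15, 14:45-15:15.
Tomás ∩ Imani ∩ Yara: 08:00-11:15, 14:45-15:00.
Tomás ∩ Imani ∩ Yara ∩ Esperanza: 08:00-11:15.
Tomás ∩ Imani ∩ Yara ∩ Esperanza ∩ Maria: 08:00-11:15.
So the common availability across everyone is 08:00-11:15.
That's a single block of 195 minutes.

195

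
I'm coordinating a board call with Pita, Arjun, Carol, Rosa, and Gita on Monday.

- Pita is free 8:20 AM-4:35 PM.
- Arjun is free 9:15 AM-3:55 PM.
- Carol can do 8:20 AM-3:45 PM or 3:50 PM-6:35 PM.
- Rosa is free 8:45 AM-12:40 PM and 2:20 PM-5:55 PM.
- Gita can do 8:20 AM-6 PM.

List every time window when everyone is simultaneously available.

09:15-12:40, 14:20-15:45, 15:50-15:55

Pita ∩ Arjun: 09:15-15:55.
Pita ∩ Arjun ∩ Carol: 09:15-15:45, 15:50-15:55.
Pita ∩ Arjun ∩ Carol ∩ Rosa: 09:15-12:40, 14:20-15:45, 15:50-15:55.
Pita ∩ Arjun ∩ Carol ∩ Rosa ∩ Gita: 09:15-12:40, 14:20-15:45, 15:50-15:55.
So the common availability across everyone is 09:15-12:40, 14:20-15:45, 15:50-15:55.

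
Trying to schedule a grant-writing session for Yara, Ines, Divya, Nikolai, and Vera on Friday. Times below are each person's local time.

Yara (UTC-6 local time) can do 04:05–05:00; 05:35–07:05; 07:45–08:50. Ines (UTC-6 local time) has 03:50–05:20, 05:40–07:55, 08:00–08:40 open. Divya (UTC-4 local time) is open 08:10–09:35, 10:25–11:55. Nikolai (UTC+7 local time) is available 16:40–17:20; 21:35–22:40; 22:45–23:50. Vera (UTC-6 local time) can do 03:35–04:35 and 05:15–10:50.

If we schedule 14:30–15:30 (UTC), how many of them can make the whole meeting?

Yara in UTC: 10:05-11:00, 11:35-13:05, 13:45-14:50 (add 6h to convert from UTC-6).
Ines in UTC: 09:50-11:20, 11:40-13:55, 14:00-14:40 (add 6h to convert from UTC-6).
Divya in UTC: 12:10-13:35, 14:25-15:55 (add 4h to convert from UTC-4).
Nikolai in UTC: 09:40-10:20, 14:35-15:40, 15:45-16:50 (subtract 7h to convert from UTC+7).
Vera in UTC: 09:35-10:35, 11:15-16:50 (add 6h to convert from UTC-6).
Divya and Vera can make the full 14:30-15:30 slot — that's 2.

2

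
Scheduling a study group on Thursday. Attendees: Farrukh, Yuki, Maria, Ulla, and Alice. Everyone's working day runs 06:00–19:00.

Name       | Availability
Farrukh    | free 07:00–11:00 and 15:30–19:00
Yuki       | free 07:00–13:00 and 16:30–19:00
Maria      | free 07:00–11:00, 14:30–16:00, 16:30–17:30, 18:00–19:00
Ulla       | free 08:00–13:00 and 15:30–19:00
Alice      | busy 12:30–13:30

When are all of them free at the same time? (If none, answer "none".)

Farrukh free: 07:00-11:00, 15:30-19:00.
Yuki free: 07:00-13:00, 16:30-19:00.
Maria free: 07:00-11:00, 14:30-16:00, 16:30-17:30, 18:00-19:00.
Ulla free: 08:00-13:00, 15:30-19:00.
Alice free: 06:00-12:30, 13:30-19:00 (invert busy blocks within the working day).
Farrukh ∩ Yuki: 07:00-11:00, 16:30-19:00.
Farrukh ∩ Yuki ∩ Maria: 07:00-11:00, 16:30-17:30, 18:00-19:00.
Farrukh ∩ Yuki ∩ Maria ∩ Ulla: 08:00-11:00, 16:30-17:30, 18:00-19:00.
Farrukh ∩ Yuki ∩ Maria ∩ Ulla ∩ Alice: 08:00-11:00, 16:30-17:30, 18:00-19:00.

08:00-11:00, 16:30-17:30, 18:00-19:00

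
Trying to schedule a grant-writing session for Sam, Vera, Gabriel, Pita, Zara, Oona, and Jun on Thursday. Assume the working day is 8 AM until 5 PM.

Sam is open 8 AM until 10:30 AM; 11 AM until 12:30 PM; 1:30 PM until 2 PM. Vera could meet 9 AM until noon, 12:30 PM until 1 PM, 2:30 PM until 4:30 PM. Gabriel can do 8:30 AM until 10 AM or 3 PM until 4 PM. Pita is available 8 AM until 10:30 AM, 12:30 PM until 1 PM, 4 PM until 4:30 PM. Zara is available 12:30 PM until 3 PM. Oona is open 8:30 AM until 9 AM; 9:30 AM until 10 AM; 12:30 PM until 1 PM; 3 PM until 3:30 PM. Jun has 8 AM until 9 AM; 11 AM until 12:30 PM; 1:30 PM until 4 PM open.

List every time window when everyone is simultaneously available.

Sam ∩ Vera: 09:00-10:30, 11:00-12:00.
Sam ∩ Vera ∩ Gabriel: 09:00-10:00.
Sam ∩ Vera ∩ Gabriel ∩ Pita: 09:00-10:00.
Sam ∩ Vera ∩ Gabriel ∩ Pita ∩ Zara: ∅.
Sam ∩ Vera ∩ Gabriel ∩ Pita ∩ Zara ∩ Oona: ∅.
Sam ∩ Vera ∩ Gabriel ∩ Pita ∩ Zara ∩ Oona ∩ Jun: ∅.
There is no time when everyone is free.

none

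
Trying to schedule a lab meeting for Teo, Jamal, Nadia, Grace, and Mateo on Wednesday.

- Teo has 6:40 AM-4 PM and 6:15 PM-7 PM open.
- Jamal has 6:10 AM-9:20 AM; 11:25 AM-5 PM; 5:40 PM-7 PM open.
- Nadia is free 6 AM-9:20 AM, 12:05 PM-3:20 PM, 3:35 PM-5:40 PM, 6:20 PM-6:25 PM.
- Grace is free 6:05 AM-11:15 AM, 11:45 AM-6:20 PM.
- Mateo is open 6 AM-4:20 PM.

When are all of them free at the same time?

06:40-09:20, 12:05-15:20, 15:35-16:00

Teo ∩ Jamal: 06:40-09:20, 11:25-16:00, 18:15-19:00.
Teo ∩ Jamal ∩ Nadia: 06:40-09:20, 12:05-15:20, 15:35-16:00, 18:20-18:25.
Teo ∩ Jamal ∩ Nadia ∩ Grace: 06:40-09:20, 12:05-15:20, 15:35-16:00.
Teo ∩ Jamal ∩ Nadia ∩ Grace ∩ Mateo: 06:40-09:20, 12:05-15:20, 15:35-16:00.
So the common availability across everyone is 06:40-09:20, 12:05-15:20, 15:35-16:00.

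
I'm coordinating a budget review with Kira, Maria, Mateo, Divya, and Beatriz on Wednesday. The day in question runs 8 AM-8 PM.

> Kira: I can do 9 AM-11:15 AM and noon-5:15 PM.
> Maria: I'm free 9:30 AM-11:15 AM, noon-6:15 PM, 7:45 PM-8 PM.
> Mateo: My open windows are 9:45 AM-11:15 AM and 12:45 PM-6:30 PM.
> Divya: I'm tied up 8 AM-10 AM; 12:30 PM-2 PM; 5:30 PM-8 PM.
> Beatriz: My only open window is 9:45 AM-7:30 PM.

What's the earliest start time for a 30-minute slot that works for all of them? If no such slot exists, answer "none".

10:00

Kira free: 09:00-11:15, 12:00-17:15.
Maria free: 09:30-11:15, 12:00-18:15, 19:45-20:00.
Mateo free: 09:45-11:15, 12:45-18:30.
Divya free: 10:00-12:30, 14:00-17:30 (invert busy blocks within the working day).
Beatriz free: 09:45-19:30.
Kira ∩ Maria: 09:30-11:15, 12:00-17:15.
Kira ∩ Maria ∩ Mateo: 09:45-11:15, 12:45-17:15.
Kira ∩ Maria ∩ Mateo ∩ Divya: 10:00-11:15, 14:00-17:15.
Kira ∩ Maria ∩ Mateo ∩ Divya ∩ Beatriz: 10:00-11:15, 14:00-17:15.
The first common window of at least 30 minutes is 10:00-11:15, so the earliest start is 10:00.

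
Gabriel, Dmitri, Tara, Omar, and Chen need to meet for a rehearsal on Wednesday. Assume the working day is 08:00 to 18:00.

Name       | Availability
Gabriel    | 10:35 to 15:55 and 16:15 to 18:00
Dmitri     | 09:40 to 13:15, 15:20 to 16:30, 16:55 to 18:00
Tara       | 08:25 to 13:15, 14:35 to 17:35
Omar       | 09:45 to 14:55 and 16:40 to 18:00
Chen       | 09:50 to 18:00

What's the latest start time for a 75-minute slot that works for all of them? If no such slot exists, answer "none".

Gabriel ∩ Dmitri: 10:35-13:15, 15:20-15:55, 16:15-16:30, 16:55-18:00.
Gabriel ∩ Dmitri ∩ Tara: 10:35-13:15, 15:20-15:55, 16:15-16:30, 16:55-17:35.
Gabriel ∩ Dmitri ∩ Tara ∩ Omar: 10:35-13:15, 16:55-17:35.
Gabriel ∩ Dmitri ∩ Tara ∩ Omar ∩ Chen: 10:35-13:15, 16:55-17:35.
The last common window of at least 75 minutes is 10:35-13:15; a 75-minute meeting can start as late as 12:00 and still end by 13:15.

12:00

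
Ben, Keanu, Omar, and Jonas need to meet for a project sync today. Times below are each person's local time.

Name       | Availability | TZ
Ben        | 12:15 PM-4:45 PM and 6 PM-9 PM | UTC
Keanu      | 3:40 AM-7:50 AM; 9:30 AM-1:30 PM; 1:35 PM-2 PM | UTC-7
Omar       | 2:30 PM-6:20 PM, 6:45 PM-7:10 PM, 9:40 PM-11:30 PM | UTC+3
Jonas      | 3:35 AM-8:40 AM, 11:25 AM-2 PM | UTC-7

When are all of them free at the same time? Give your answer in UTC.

Ben in UTC: 12:15-16:45, 18:00-21:00.
Keanu in UTC: 10:40-14:50, 16:30-20:30, 20:35-21:00 (add 7h to convert from UTC-7).
Omar in UTC: 11:30-15:20, 15:45-16:10, 18:40-20:30 (subtract 3h to convert from UTC+3).
Jonas in UTC: 10:35-15:40, 18:25-21:00 (add 7h to convert from UTC-7).
Ben ∩ Keanu: 12:15-14:50, 16:30-16:45, 18:00-20:30, 20:35-21:00.
Ben ∩ Keanu ∩ Omar: 12:15-14:50, 18:40-20:30.
Ben ∩ Keanu ∩ Omar ∩ Jonas: 12:15-14:50, 18:40-20:30.
Those are the intersection windows.

12:15-14:50, 18:40-20:30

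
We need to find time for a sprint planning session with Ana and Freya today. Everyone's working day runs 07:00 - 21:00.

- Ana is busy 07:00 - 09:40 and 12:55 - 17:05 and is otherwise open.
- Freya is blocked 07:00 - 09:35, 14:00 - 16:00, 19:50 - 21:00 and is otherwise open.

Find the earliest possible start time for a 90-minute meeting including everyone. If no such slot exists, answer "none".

Ana free: 09:40-12:55, 17:05-21:00 (invert busy blocks within the working day).
Freya free: 09:35-14:00, 16:00-19:50 (invert busy blocks within the working day).
Ana ∩ Freya: 09:40-12:55, 17:05-19:50.
The first common window of at least 90 minutes is 09:40-12:55, so the earliest start is 09:40.

09:40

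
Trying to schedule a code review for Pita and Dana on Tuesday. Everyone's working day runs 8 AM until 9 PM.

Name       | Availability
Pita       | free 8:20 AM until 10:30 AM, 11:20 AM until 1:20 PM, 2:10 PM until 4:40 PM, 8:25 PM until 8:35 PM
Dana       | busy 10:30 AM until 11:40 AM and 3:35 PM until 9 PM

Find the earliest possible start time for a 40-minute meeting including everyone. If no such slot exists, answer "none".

Pita free: 08:20-10:30, 11:20-13:20, 14:10-16:40, 20:25-20:35.
Dana free: 08:00-10:30, 11:40-15:35 (invert busy blocks within the working day).
Pita ∩ Dana: 08:20-10:30, 11:40-13:20, 14:10-15:35.
The first common window of at least 40 minutes is 08:20-10:30, so the earliest start is 08:20.

08:20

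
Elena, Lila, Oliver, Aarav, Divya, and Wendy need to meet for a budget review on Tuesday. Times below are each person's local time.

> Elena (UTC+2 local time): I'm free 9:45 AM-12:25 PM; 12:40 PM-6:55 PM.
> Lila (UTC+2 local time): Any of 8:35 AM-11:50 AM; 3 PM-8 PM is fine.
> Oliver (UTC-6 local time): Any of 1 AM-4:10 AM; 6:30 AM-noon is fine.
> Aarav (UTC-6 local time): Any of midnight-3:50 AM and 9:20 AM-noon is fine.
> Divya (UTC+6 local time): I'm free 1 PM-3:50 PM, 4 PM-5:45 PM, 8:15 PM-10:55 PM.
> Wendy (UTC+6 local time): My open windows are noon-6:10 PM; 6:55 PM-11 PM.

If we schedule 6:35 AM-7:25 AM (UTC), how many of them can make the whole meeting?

Elena in UTC: 07:45-10:25, 10:40-16:55 (subtract 2h to convert from UTC+2).
Lila in UTC: 06:35-09:50, 13:00-18:00 (subtract 2h to convert from UTC+2).
Oliver in UTC: 07:00-10:10, 12:30-18:00 (add 6h to convert from UTC-6).
Aarav in UTC: 06:00-09:50, 15:20-18:00 (add 6h to convert from UTC-6).
Divya in UTC: 07:00-09:50, 10:00-11:45, 14:15-16:55 (subtract 6h to convert from UTC+6).
Wendy in UTC: 06:00-12:10, 12:55-17:00 (subtract 6h to convert from UTC+6).
Lila, Aarav, and Wendy can make the full 06:35-07:25 slot — that's 3.

3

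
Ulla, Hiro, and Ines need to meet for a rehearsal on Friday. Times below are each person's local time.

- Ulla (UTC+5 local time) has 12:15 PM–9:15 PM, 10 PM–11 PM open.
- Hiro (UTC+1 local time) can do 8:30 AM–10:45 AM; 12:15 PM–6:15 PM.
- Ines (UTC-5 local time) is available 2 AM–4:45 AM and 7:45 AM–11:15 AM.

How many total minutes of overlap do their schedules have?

345

Ulla in UTC: 07:15-16:15, 17:00-18:00 (subtract 5h to convert from UTC+5).
Hiro in UTC: 07:30-09:45, 11:15-17:15 (subtract 1h to convert from UTC+1).
Ines in UTC: 07:00-09:45, 12:45-16:15 (add 5h to convert from UTC-5).
Ulla ∩ Hiro: 07:30-09:45, 11:15-16:15, 17:00-17:15.
Ulla ∩ Hiro ∩ Ines: 07:30-09:45, 12:45-16:15.
Summing the common windows: 135 + 210 = 345 minutes.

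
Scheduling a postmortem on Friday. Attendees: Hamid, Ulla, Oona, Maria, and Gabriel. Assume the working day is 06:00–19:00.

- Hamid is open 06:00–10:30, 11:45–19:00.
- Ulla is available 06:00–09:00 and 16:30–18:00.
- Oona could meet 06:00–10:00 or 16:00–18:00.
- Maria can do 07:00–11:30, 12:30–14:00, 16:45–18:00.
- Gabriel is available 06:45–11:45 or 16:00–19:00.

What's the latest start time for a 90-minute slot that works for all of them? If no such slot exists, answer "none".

Hamid ∩ Ulla: 06:00-09:00, 16:30-18:00.
Hamid ∩ Ulla ∩ Oona: 06:00-09:00, 16:30-18:00.
Hamid ∩ Ulla ∩ Oona ∩ Maria: 07:00-09:00, 16:45-18:00.
Hamid ∩ Ulla ∩ Oona ∩ Maria ∩ Gabriel: 07:00-09:00, 16:45-18:00.
Those are the intersection windows.
The last common window of at least 90 minutes is 07:00-09:00; a 90-minute meeting can start as late as 07:30 and still end by 09:00.

07:30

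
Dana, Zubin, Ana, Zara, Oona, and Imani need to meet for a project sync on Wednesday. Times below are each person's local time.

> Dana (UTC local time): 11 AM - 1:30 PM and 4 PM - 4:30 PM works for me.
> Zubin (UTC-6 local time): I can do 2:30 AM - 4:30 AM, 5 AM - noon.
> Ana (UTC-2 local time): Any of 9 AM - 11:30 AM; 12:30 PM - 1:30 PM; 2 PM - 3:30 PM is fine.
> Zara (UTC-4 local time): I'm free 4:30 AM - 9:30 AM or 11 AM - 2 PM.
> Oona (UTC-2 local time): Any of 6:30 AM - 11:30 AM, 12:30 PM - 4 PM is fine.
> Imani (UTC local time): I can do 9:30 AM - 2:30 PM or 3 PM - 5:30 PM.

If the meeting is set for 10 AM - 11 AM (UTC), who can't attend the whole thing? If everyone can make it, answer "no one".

Dana in UTC: 11:00-13:30, 16:00-16:30.
Zubin in UTC: 08:30-10:30, 11:00-18:00 (add 6h to convert from UTC-6).
Ana in UTC: 11:00-13:30, 14:30-15:30, 16:00-17:30 (add 2h to convert from UTC-2).
Zara in UTC: 08:30-13:30, 15:00-18:00 (add 4h to convert from UTC-4).
Oona in UTC: 08:30-13:30, 14:30-18:00 (add 2h to convert from UTC-2).
Imani in UTC: 09:30-14:30, 15:00-17:30.
Dana: not fully free for 10:00-11:00. Zubin: not fully free for 10:00-11:00. Ana: not fully free for 10:00-11:00. Zara: free for 10:00-11:00. Oona: free for 10:00-11:00. Imani: free for 10:00-11:00.

Ana, Dana, Zubin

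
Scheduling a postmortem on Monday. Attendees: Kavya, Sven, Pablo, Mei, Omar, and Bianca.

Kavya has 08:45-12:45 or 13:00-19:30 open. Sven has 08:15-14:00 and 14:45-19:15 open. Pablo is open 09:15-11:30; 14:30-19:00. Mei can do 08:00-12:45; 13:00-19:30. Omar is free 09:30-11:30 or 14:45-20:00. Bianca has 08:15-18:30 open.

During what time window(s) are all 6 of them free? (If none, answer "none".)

09:30-11:30, 14:45-18:30

Kavya ∩ Sven: 08:45-12:45, 13:00-14:00, 14:45-19:15.
Kavya ∩ Sven ∩ Pablo: 09:15-11:30, 14:45-19:00.
Kavya ∩ Sven ∩ Pablo ∩ Mei: 09:15-11:30, 14:45-19:00.
Kavya ∩ Sven ∩ Pablo ∩ Mei ∩ Omar: 09:30-11:30, 14:45-19:00.
Kavya ∩ Sven ∩ Pablo ∩ Mei ∩ Omar ∩ Bianca: 09:30-11:30, 14:45-18:30.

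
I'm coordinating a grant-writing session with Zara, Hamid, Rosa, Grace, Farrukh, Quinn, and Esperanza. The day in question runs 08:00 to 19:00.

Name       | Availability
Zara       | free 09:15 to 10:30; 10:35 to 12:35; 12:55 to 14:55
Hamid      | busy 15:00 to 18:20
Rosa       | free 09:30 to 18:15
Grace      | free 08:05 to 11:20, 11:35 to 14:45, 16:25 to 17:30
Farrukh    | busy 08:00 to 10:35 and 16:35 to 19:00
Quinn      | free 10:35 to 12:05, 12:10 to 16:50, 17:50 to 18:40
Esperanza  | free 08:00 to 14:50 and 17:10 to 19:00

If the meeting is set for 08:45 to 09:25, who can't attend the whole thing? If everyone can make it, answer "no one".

Farrukh, Quinn, Rosa, Zara

Zara free: 09:15-10:30, 10:35-12:35, 12:55-14:55.
Hamid free: 08:00-15:00, 18:20-19:00 (invert busy blocks within the working day).
Rosa free: 09:30-18:15.
Grace free: 08:05-11:20, 11:35-14:45, 16:25-17:30.
Farrukh free: 10:35-16:35 (invert busy blocks within the working day).
Quinn free: 10:35-12:05, 12:10-16:50, 17:50-18:40.
Esperanza free: 08:00-14:50, 17:10-19:00.
Zara: not fully free for 08:45-09:25. Hamid: free for 08:45-09:25. Rosa: not fully free for 08:45-09:25. Grace: free for 08:45-09:25. Farrukh: not fully free for 08:45-09:25. Quinn: not fully free for 08:45-09:25. Esperanza: free for 08:45-09:25.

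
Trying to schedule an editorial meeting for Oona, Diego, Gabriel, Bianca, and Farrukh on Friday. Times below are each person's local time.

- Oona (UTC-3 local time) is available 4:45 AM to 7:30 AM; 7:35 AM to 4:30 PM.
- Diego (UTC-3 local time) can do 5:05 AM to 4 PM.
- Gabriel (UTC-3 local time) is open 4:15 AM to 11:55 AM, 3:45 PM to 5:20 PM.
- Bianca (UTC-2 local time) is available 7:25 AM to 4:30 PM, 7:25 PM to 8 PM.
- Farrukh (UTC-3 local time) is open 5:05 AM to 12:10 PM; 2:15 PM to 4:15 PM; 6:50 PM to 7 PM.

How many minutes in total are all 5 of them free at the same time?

Oona in UTC: 07:45-10:30, 10:35-19:30 (add 3h to convert from UTC-3).
Diego in UTC: 08:05-19:00 (add 3h to convert from UTC-3).
Gabriel in UTC: 07:15-14:55, 18:45-20:20 (add 3h to convert from UTC-3).
Bianca in UTC: 09:25-18:30, 21:25-22:00 (add 2h to convert from UTC-2).
Farrukh in UTC: 08:05-15:10, 17:15-19:15, 21:50-22:00 (add 3h to convert from UTC-3).
Oona ∩ Diego: 08:05-10:30, 10:35-19:00.
Oona ∩ Diego ∩ Gabriel: 08:05-10:30, 10:35-14:55, 18:45-19:00.
Oona ∩ Diego ∩ Gabriel ∩ Bianca: 09:25-10:30, 10:35-14:55.
Oona ∩ Diego ∩ Gabriel ∩ Bianca ∩ Farrukh: 09:25-10:30, 10:35-14:55.
Summing the common windows: 65 + 260 = 325 minutes.

325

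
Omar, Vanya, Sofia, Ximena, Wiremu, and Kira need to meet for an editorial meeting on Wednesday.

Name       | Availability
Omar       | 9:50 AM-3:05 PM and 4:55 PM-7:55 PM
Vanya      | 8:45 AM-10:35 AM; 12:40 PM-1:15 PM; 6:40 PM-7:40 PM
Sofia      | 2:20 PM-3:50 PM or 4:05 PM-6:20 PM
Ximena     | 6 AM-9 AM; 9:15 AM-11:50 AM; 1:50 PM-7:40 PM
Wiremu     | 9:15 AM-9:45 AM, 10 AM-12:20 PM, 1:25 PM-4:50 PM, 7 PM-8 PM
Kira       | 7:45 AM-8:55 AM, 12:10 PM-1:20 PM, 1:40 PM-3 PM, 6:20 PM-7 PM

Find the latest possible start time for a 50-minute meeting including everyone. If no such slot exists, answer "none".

Omar ∩ Vanya: 09:50-10:35, 12:40-13:15, 18:40-19:40.
Omar ∩ Vanya ∩ Sofia: ∅.
Omar ∩ Vanya ∩ Sofia ∩ Ximena: ∅.
Omar ∩ Vanya ∩ Sofia ∩ Ximena ∩ Wiremu: ∅.
Omar ∩ Vanya ∩ Sofia ∩ Ximena ∩ Wiremu ∩ Kira: ∅.
There is no time when everyone is free.
No common window is at least 50 minutes long.

none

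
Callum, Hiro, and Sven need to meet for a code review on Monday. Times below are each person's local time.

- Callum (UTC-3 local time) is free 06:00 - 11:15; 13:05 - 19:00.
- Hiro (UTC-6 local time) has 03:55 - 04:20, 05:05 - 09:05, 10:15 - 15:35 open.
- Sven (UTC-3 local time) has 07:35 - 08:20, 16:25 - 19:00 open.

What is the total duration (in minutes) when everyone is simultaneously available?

145

Callum in UTC: 09:00-14:15, 16:05-22:00 (add 3h to convert from UTC-3).
Hiro in UTC: 09:55-10:20, 11:05-15:05, 16:15-21:35 (add 6h to convert from UTC-6).
Sven in UTC: 10:35-11:20, 19:25-22:00 (add 3h to convert from UTC-3).
Callum ∩ Hiro: 09:55-10:20, 11:05-14:15, 16:15-21:35.
Callum ∩ Hiro ∩ Sven: 11:05-11:20, 19:25-21:35.
Summing the common windows: 15 + 130 = 145 minutes.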